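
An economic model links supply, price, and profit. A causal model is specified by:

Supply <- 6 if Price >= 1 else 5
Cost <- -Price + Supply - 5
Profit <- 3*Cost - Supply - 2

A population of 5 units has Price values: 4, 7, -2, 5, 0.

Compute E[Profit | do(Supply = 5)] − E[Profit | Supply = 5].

-11.4

Under do(Supply=5), Supply's equation is replaced by Supply=5 for every unit. Per-unit Profit: -19, -28, -1, -22, -7. Mean = -15.4.
Conditioning on Supply=5 selects the 2 unit(s) with Price ∈ {-2, 0}. Their Profit values: -1, -7. Mean = -4.
Difference = -15.4 − (-4) = -11.4.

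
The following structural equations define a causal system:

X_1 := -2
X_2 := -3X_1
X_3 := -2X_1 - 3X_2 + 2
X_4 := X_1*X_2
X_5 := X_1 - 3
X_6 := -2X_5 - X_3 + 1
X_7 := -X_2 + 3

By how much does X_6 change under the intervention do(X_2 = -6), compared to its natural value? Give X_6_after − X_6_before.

Under do(X_2=-6), the mechanism X_2 := -3X_1 is discarded; X_2 is fixed at -6.
X_3 = -2X_1 - 3X_2 + 2  [with X_1=-2, X_2=-6]  = 24
X_5 = X_1 - 3  [with X_1=-2]  = -5
X_6 = -2X_5 - X_3 + 1  [with X_5=-5, X_3=24]  = -13
Without intervention: X_2 = -3X_1  [with X_1=-2]  = 6; X_3 = -2X_1 - 3X_2 + 2  [with X_1=-2, X_2=6]  = -12; X_5 = X_1 - 3  [with X_1=-2]  = -5; X_6 = -2X_5 - X_3 + 1  [with X_5=-5, X_3=-12]  = 23.
Change = -13 − 23 = -36.

-36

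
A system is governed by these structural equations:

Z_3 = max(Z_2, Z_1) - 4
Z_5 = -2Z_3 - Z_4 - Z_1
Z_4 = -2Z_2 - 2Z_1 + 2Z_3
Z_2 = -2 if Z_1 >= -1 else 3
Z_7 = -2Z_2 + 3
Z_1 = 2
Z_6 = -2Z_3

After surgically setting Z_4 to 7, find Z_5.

-5

Intervening sets Z_4 = 7 and removes its equation (Z_4 = -2Z_2 - 2Z_1 + 2Z_3).
Z_2 = -2 if Z_1 >= -1 else 3  [with Z_1=2]  = -2
Z_3 = max(Z_2, Z_1) - 4  [with Z_2=-2, Z_1=2]  = -2
Z_5 = -2Z_3 - Z_4 - Z_1  [with Z_3=-2, Z_4=7, Z_1=2]  = -5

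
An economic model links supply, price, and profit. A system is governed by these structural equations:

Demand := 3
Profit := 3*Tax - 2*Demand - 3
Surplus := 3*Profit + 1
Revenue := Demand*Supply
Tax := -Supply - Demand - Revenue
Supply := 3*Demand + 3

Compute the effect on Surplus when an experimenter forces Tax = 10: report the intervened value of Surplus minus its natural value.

549

Under do(Tax=10), the mechanism Tax := -Supply - Demand - Revenue is discarded; Tax is fixed at 10.
Profit = 3*Tax - 2*Demand - 3  [with Tax=10, Demand=3]  = 21
Surplus = 3*Profit + 1  [with Profit=21]  = 64
Without intervention: Supply = 3*Demand + 3  [with Demand=3]  = 12; Revenue = Demand*Supply  [with Demand=3, Supply=12]  = 36; Tax = -Supply - Demand - Revenue  [with Supply=12, Demand=3, Revenue=36]  = -51; Profit = 3*Tax - 2*Demand - 3  [with Tax=-51, Demand=3]  = -162; Surplus = 3*Profit + 1  [with Profit=-162]  = -485.
Change = 64 − (-485) = 549.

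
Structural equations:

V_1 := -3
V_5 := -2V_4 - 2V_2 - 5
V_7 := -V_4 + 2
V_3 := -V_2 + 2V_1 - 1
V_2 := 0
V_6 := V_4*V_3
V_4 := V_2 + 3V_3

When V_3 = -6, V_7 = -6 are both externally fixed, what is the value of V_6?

108

Under do(V_3 = -6, V_7 = -6), each intervened variable's structural equation is replaced by its fixed value.
V_4 = V_2 + 3V_3  [with V_2=0, V_3=-6]  = -18
V_6 = V_4*V_3  [with V_4=-18, V_3=-6]  = 108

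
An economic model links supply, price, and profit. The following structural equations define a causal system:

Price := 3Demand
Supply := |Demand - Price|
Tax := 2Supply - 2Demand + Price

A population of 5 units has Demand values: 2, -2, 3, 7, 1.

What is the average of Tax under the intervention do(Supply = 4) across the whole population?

10.2

The intervention sets Supply=4 in all 5 units regardless of Demand. Recomputing Tax per unit gives 10, 6, 11, 15, 9; average 10.2.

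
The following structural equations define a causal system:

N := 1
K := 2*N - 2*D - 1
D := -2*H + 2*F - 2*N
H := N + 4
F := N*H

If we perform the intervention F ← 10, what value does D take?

The intervention breaks the incoming arrows to F: F := N*H no longer applies, and F = 10.
H = N + 4  [with N=1]  = 5
D = -2*H + 2*F - 2*N  [with H=5, F=10, N=1]  = 8

8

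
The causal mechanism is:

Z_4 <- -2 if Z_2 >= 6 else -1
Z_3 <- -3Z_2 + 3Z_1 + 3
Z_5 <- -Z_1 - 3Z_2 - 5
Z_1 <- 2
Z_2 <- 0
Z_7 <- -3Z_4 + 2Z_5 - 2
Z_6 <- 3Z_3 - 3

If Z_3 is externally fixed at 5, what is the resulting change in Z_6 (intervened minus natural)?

-12

The intervention breaks the incoming arrows to Z_3: Z_3 <- -3Z_2 + 3Z_1 + 3 no longer applies, and Z_3 = 5.
Z_6 = 3Z_3 - 3  [with Z_3=5]  = 12
Without intervention: Z_3 = -3Z_2 + 3Z_1 + 3  [with Z_2=0, Z_1=2]  = 9; Z_6 = 3Z_3 - 3  [with Z_3=9]  = 24.
Change = 12 − 24 = -12.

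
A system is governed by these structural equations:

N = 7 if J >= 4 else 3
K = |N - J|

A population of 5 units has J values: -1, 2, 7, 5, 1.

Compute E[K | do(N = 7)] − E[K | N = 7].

3.2

The intervention sets N=7 in all 5 units regardless of J. Recomputing K per unit gives 8, 5, 0, 2, 6; average 4.2.
Observing N=7 restricts to units where N's equation naturally yields 7: J ∈ {7, 5}. In that subpopulation K = 0, 2, mean 1.
Difference = 4.2 − 1 = 3.2.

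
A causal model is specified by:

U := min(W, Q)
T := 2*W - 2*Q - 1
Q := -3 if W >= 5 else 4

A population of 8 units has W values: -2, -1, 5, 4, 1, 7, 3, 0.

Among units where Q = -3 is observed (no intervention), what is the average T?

17

Conditioning on Q=-3 selects the 2 unit(s) with W ∈ {5, 7}. Their T values: 15, 19. Mean = 17.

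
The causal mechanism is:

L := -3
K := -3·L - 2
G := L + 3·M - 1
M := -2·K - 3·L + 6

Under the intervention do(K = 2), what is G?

Under do(K=2), the mechanism K := -3·L - 2 is discarded; K is fixed at 2.
M = -2·K - 3·L + 6  [with K=2, L=-3]  = 11
G = L + 3·M - 1  [with L=-3, M=11]  = 29

29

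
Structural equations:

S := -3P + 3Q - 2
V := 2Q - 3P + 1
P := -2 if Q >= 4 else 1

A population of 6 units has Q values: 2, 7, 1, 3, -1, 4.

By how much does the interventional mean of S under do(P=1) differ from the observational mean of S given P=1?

4.25

Every unit gets P=1 under the intervention. S values become 1, 16, -2, 4, -8, 7; E[S|do(P=1)] = 3.
E[S|P=1] averages over only the 4 units with P=1 (Q = 2, 1, 3, -1): S = 1, -2, 4, -8, mean -1.25.
Difference = 3 − (-1.25) = 4.25.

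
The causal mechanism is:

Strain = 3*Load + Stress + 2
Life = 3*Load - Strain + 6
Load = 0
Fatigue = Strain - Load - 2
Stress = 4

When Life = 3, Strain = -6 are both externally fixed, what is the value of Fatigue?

Under do(Life = 3, Strain = -6), each intervened variable's structural equation is replaced by its fixed value.
Fatigue = Strain - Load - 2  [with Strain=-6, Load=0]  = -8

-8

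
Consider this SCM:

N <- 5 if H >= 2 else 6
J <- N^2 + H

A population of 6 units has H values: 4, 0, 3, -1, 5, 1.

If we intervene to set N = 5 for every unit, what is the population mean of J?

Under do(N=5), N's equation is replaced by N=5 for every unit. Per-unit J: 29, 25, 28, 24, 30, 26. Mean = 27.

27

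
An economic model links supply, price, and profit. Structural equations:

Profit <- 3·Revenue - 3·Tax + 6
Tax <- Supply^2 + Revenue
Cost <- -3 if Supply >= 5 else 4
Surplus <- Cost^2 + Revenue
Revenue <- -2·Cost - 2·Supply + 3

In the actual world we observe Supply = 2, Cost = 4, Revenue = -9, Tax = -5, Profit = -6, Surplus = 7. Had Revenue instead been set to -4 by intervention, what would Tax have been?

0

The intervention breaks the incoming arrows to Revenue: Revenue <- -2·Cost - 2·Supply + 3 no longer applies, and Revenue = -4.
Tax = Supply^2 + Revenue  [with Supply=2, Revenue=-4]  = 0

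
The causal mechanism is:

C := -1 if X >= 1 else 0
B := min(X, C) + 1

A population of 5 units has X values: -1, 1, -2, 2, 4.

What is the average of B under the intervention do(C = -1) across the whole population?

do(C=-1) breaks C's dependence on X. With C=-1 fixed, B across the units is 0, 0, -1, 0, 0, mean -0.2.

-0.2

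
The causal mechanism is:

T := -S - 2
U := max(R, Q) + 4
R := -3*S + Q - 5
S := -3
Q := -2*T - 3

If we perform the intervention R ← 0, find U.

4

Intervening sets R = 0 and removes its equation (R := -3*S + Q - 5).
T = -S - 2  [with S=-3]  = 1
Q = -2*T - 3  [with T=1]  = -5
U = max(R, Q) + 4  [with R=0, Q=-5]  = 4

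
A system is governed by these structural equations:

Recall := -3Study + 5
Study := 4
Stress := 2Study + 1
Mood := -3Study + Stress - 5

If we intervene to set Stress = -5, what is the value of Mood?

The intervention breaks the incoming arrows to Stress: Stress := 2Study + 1 no longer applies, and Stress = -5.
Mood = -3Study + Stress - 5  [with Study=4, Stress=-5]  = -22

-22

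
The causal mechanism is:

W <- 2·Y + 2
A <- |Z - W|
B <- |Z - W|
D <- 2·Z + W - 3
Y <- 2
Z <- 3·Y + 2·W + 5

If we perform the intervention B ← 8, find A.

17

Under do(B=8), the mechanism B <- |Z - W| is discarded; B is fixed at 8.
Since A is not a descendant of the intervened variable, it is unaffected.
W = 2·Y + 2  [with Y=2]  = 6
Z = 3·Y + 2·W + 5  [with Y=2, W=6]  = 23
A = |Z - W|  [with Z=23, W=6]  = 17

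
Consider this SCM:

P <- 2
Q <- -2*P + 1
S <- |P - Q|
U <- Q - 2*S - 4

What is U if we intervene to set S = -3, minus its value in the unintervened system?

The intervention breaks the incoming arrows to S: S <- |P - Q| no longer applies, and S = -3.
Q = -2*P + 1  [with P=2]  = -3
U = Q - 2*S - 4  [with Q=-3, S=-3]  = -1
Without intervention: Q = -2*P + 1  [with P=2]  = -3; S = |P - Q|  [with P=2, Q=-3]  = 5; U = Q - 2*S - 4  [with Q=-3, S=5]  = -17.
Change = -1 − (-17) = 16.

16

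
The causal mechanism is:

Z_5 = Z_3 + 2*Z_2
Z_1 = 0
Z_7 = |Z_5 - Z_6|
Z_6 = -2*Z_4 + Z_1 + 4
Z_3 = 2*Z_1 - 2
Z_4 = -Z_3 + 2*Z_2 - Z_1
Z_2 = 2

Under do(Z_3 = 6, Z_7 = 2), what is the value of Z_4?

-2

The joint intervention fixes Z_3 = 6, Z_7 = 2, removing each variable's own equation.
Z_4 = -Z_3 + 2*Z_2 - Z_1  [with Z_3=6, Z_2=2, Z_1=0]  = -2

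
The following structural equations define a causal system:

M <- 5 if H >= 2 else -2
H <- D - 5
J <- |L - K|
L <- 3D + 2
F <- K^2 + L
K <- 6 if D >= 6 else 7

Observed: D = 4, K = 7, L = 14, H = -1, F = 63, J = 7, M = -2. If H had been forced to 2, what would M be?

5

The intervention breaks the incoming arrows to H: H <- D - 5 no longer applies, and H = 2.
M = 5 if H >= 2 else -2  [with H=2]  = 5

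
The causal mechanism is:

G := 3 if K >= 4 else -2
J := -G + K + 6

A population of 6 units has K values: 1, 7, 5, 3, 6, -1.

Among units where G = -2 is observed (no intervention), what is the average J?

9

Observing G=-2 restricts to units where G's equation naturally yields -2: K ∈ {1, 3, -1}. In that subpopulation J = 9, 11, 7, mean 9.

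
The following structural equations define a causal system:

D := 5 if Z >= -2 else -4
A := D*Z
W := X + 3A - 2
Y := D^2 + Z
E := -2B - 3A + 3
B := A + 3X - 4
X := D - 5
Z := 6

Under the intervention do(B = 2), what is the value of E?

-91

do(B=2) replaces the equation B := A + 3X - 4 with the constant B = 2.
D = 5 if Z >= -2 else -4  [with Z=6]  = 5
A = D*Z  [with D=5, Z=6]  = 30
E = -2B - 3A + 3  [with B=2, A=30]  = -91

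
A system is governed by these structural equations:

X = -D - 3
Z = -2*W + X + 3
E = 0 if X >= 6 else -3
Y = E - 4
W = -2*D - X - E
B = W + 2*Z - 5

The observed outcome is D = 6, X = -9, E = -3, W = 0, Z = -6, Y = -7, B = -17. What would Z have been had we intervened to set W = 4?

Intervening sets W = 4 and removes its equation (W = -2*D - X - E).
X = -D - 3  [with D=6]  = -9
Z = -2*W + X + 3  [with W=4, X=-9]  = -14

-14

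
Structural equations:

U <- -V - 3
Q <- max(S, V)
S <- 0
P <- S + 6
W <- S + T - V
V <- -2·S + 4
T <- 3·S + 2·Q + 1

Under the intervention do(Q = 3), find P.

Under do(Q=3), the mechanism Q <- max(S, V) is discarded; Q is fixed at 3.
No directed path runs from Q to P, so P keeps its natural value.
P = S + 6  [with S=0]  = 6

6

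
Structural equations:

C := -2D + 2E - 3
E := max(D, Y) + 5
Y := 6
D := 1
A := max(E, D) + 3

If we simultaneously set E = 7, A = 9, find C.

The joint intervention fixes E = 7, A = 9, removing each variable's own equation.
C = -2D + 2E - 3  [with D=1, E=7]  = 9

9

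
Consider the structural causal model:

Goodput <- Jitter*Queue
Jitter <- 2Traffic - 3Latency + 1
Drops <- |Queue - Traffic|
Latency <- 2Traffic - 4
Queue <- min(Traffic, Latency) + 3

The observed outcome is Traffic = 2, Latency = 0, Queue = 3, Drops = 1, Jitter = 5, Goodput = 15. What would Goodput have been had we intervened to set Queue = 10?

50

The intervention breaks the incoming arrows to Queue: Queue <- min(Traffic, Latency) + 3 no longer applies, and Queue = 10.
Latency = 2Traffic - 4  [with Traffic=2]  = 0
Jitter = 2Traffic - 3Latency + 1  [with Traffic=2, Latency=0]  = 5
Goodput = Jitter*Queue  [with Jitter=5, Queue=10]  = 50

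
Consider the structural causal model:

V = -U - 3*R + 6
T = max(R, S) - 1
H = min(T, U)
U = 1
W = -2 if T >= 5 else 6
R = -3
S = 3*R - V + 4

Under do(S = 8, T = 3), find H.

1

Under do(S = 8, T = 3), each intervened variable's structural equation is replaced by its fixed value.
H = min(T, U)  [with T=3, U=1]  = 1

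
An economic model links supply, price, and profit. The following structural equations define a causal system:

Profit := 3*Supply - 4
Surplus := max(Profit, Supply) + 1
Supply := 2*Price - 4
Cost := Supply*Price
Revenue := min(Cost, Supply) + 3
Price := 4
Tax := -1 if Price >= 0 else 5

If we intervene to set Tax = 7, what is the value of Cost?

do(Tax=7) replaces the equation Tax := -1 if Price >= 0 else 5 with the constant Tax = 7.
Cost is not downstream of the intervention, so its value is determined by the original equations.
Supply = 2*Price - 4  [with Price=4]  = 4
Cost = Supply*Price  [with Supply=4, Price=4]  = 16

16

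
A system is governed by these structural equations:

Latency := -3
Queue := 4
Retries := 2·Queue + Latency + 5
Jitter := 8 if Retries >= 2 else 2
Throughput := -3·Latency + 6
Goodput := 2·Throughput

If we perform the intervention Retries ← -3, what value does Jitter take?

The intervention breaks the incoming arrows to Retries: Retries := 2·Queue + Latency + 5 no longer applies, and Retries = -3.
Jitter = 8 if Retries >= 2 else 2  [with Retries=-3]  = 2

2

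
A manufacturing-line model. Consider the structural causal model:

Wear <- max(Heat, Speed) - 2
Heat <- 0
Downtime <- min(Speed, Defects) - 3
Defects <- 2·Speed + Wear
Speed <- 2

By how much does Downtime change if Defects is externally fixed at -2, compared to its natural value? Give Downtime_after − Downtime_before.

-4

Intervening sets Defects = -2 and removes its equation (Defects <- 2·Speed + Wear).
Downtime = min(Speed, Defects) - 3  [with Speed=2, Defects=-2]  = -5
Without intervention: Wear = max(Heat, Speed) - 2  [with Heat=0, Speed=2]  = 0; Defects = 2·Speed + Wear  [with Speed=2, Wear=0]  = 4; Downtime = min(Speed, Defects) - 3  [with Speed=2, Defects=4]  = -1.
Change = -5 − (-1) = -4.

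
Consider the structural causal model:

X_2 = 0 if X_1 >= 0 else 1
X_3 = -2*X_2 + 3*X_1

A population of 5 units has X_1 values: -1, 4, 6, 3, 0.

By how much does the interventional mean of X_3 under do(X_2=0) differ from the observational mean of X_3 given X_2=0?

Under do(X_2=0), X_2's equation is replaced by X_2=0 for every unit. Per-unit X_3: -3, 12, 18, 9, 0. Mean = 7.2.
Observing X_2=0 restricts to units where X_2's equation naturally yields 0: X_1 ∈ {4, 6, 3, 0}. In that subpopulation X_3 = 12, 18, 9, 0, mean 9.75.
Difference = 7.2 − 9.75 = -2.55.

-2.55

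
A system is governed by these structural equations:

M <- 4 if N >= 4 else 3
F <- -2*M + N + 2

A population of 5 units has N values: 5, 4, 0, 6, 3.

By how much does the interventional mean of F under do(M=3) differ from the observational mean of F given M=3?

do(M=3) breaks M's dependence on N. With M=3 fixed, F across the units is 1, 0, -4, 2, -1, mean -0.4.
Conditioning on M=3 selects the 2 unit(s) with N ∈ {0, 3}. Their F values: -4, -1. Mean = -2.5.
Difference = -0.4 − (-2.5) = 2.1.

2.1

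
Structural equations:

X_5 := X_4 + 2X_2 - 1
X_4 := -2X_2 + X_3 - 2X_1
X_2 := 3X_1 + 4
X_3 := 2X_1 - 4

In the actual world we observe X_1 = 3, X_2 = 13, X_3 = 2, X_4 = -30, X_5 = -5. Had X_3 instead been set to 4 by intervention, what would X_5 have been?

do(X_3=4) replaces the equation X_3 := 2X_1 - 4 with the constant X_3 = 4.
X_2 = 3X_1 + 4  [with X_1=3]  = 13
X_4 = -2X_2 + X_3 - 2X_1  [with X_2=13, X_3=4, X_1=3]  = -28
X_5 = X_4 + 2X_2 - 1  [with X_4=-28, X_2=13]  = -3

-3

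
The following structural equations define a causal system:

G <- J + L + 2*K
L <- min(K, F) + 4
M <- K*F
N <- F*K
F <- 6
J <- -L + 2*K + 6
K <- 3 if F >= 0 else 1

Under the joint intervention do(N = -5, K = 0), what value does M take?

Setting N = -5, K = 0 by intervention discards those variables' equations.
M = K*F  [with K=0, F=6]  = 0

0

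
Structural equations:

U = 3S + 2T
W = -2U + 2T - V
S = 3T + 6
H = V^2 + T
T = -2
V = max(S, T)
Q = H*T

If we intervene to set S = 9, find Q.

-158

Under do(S=9), the mechanism S = 3T + 6 is discarded; S is fixed at 9.
V = max(S, T)  [with S=9, T=-2]  = 9
H = V^2 + T  [with V=9, T=-2]  = 79
Q = H*T  [with H=79, T=-2]  = -158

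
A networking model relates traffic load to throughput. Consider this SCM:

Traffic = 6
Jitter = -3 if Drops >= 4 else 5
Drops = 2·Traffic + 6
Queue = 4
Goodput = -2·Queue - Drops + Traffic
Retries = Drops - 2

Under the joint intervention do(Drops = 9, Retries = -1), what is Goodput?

Setting Drops = 9, Retries = -1 by intervention discards those variables' equations.
Goodput = -2·Queue - Drops + Traffic  [with Queue=4, Drops=9, Traffic=6]  = -11

-11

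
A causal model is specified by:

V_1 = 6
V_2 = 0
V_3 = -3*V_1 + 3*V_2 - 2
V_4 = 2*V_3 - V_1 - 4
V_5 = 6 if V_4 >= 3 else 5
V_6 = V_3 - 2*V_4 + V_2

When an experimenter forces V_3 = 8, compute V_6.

The intervention breaks the incoming arrows to V_3: V_3 = -3*V_1 + 3*V_2 - 2 no longer applies, and V_3 = 8.
V_4 = 2*V_3 - V_1 - 4  [with V_3=8, V_1=6]  = 6
V_6 = V_3 - 2*V_4 + V_2  [with V_3=8, V_4=6, V_2=0]  = -4

-4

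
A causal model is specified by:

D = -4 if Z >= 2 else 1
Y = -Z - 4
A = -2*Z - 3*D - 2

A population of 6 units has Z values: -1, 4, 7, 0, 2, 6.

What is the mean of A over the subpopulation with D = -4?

0.5

Observing D=-4 restricts to units where D's equation naturally yields -4: Z ∈ {4, 7, 2, 6}. In that subpopulation A = 2, -4, 6, -2, mean 0.5.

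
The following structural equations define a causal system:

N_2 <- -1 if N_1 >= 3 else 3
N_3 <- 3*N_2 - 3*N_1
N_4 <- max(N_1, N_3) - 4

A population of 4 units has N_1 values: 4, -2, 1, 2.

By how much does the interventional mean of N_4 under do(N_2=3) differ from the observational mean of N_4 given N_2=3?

-1

do(N_2=3) breaks N_2's dependence on N_1. With N_2=3 fixed, N_4 across the units is 0, 11, 2, -1, mean 3.
Conditioning on N_2=3 selects the 3 unit(s) with N_1 ∈ {-2, 1, 2}. Their N_4 values: 11, 2, -1. Mean = 4.
Difference = 3 − 4 = -1.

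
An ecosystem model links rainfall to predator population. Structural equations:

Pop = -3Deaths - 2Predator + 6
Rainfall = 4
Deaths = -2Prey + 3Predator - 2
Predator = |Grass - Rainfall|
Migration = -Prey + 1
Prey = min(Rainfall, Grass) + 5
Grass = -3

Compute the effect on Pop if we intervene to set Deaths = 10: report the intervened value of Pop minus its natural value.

15

Under do(Deaths=10), the mechanism Deaths = -2Prey + 3Predator - 2 is discarded; Deaths is fixed at 10.
Predator = |Grass - Rainfall|  [with Grass=-3, Rainfall=4]  = 7
Pop = -3Deaths - 2Predator + 6  [with Deaths=10, Predator=7]  = -38
Without intervention: Prey = min(Rainfall, Grass) + 5  [with Rainfall=4, Grass=-3]  = 2; Predator = |Grass - Rainfall|  [with Grass=-3, Rainfall=4]  = 7; Deaths = -2Prey + 3Predator - 2  [with Prey=2, Predator=7]  = 15; Pop = -3Deaths - 2Predator + 6  [with Deaths=15, Predator=7]  = -53.
Change = -38 − (-53) = 15.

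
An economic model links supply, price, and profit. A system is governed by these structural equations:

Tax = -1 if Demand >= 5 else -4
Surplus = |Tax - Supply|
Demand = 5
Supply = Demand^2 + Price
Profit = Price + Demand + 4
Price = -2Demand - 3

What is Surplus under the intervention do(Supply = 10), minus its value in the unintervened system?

The intervention breaks the incoming arrows to Supply: Supply = Demand^2 + Price no longer applies, and Supply = 10.
Tax = -1 if Demand >= 5 else -4  [with Demand=5]  = -1
Surplus = |Tax - Supply|  [with Tax=-1, Supply=10]  = 11
Without intervention: Price = -2Demand - 3  [with Demand=5]  = -13; Supply = Demand^2 + Price  [with Demand=5, Price=-13]  = 12; Tax = -1 if Demand >= 5 else -4  [with Demand=5]  = -1; Surplus = |Tax - Supply|  [with Tax=-1, Supply=12]  = 13.
Change = 11 − 13 = -2.

-2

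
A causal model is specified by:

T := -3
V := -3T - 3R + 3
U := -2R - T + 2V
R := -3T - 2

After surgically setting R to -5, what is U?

Under do(R=-5), the mechanism R := -3T - 2 is discarded; R is fixed at -5.
V = -3T - 3R + 3  [with T=-3, R=-5]  = 27
U = -2R - T + 2V  [with R=-5, T=-3, V=27]  = 67

67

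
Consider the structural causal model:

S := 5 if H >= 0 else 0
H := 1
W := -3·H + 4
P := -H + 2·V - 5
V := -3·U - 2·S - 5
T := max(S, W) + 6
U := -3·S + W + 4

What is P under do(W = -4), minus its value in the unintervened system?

The intervention breaks the incoming arrows to W: W := -3·H + 4 no longer applies, and W = -4.
S = 5 if H >= 0 else 0  [with H=1]  = 5
U = -3·S + W + 4  [with S=5, W=-4]  = -15
V = -3·U - 2·S - 5  [with U=-15, S=5]  = 30
P = -H + 2·V - 5  [with H=1, V=30]  = 54
Without intervention: S = 5 if H >= 0 else 0  [with H=1]  = 5; W = -3·H + 4  [with H=1]  = 1; U = -3·S + W + 4  [with S=5, W=1]  = -10; V = -3·U - 2·S - 5  [with U=-10, S=5]  = 15; P = -H + 2·V - 5  [with H=1, V=15]  = 24.
Change = 54 − 24 = 30.

30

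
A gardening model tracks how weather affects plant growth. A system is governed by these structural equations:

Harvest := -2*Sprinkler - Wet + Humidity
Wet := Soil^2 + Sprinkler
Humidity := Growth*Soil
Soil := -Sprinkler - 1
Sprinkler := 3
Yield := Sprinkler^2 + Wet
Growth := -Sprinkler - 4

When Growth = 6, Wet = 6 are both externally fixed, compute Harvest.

The joint intervention fixes Growth = 6, Wet = 6, removing each variable's own equation.
Soil = -Sprinkler - 1  [with Sprinkler=3]  = -4
Humidity = Growth*Soil  [with Growth=6, Soil=-4]  = -24
Harvest = -2*Sprinkler - Wet + Humidity  [with Sprinkler=3, Wet=6, Humidity=-24]  = -36

-36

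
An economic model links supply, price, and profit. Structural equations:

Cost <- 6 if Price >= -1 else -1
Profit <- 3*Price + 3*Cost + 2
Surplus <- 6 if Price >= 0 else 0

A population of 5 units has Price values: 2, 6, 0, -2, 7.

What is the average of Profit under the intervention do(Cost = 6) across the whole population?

Every unit gets Cost=6 under the intervention. Profit values become 26, 38, 20, 14, 41; E[Profit|do(Cost=6)] = 27.8.

27.8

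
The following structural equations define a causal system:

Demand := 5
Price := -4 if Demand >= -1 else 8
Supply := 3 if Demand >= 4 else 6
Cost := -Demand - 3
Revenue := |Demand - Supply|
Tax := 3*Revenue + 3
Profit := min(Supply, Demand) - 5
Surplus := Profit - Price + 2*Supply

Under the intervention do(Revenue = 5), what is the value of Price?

Under do(Revenue=5), the mechanism Revenue := |Demand - Supply| is discarded; Revenue is fixed at 5.
No directed path runs from Revenue to Price, so Price keeps its natural value.
Price = -4 if Demand >= -1 else 8  [with Demand=5]  = -4

-4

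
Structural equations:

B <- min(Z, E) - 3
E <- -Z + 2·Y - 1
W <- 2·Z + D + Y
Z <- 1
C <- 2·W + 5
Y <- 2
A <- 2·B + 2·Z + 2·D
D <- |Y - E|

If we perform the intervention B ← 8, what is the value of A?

18

do(B=8) replaces the equation B <- min(Z, E) - 3 with the constant B = 8.
E = -Z + 2·Y - 1  [with Z=1, Y=2]  = 2
D = |Y - E|  [with Y=2, E=2]  = 0
A = 2·B + 2·Z + 2·D  [with B=8, Z=1, D=0]  = 18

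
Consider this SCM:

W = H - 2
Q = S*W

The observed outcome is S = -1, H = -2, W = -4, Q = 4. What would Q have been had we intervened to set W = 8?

-8

The intervention breaks the incoming arrows to W: W = H - 2 no longer applies, and W = 8.
Q = S*W  [with S=-1, W=8]  = -8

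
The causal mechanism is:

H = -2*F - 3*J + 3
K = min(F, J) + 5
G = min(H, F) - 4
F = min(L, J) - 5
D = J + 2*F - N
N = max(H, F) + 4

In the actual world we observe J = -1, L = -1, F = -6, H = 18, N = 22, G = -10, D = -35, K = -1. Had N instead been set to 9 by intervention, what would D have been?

Under do(N=9), the mechanism N = max(H, F) + 4 is discarded; N is fixed at 9.
F = min(L, J) - 5  [with L=-1, J=-1]  = -6
D = J + 2*F - N  [with J=-1, F=-6, N=9]  = -22

-22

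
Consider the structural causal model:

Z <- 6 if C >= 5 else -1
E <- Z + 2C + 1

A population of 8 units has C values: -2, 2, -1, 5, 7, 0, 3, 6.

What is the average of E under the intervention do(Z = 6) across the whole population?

Under do(Z=6), Z's equation is replaced by Z=6 for every unit. Per-unit E: 3, 11, 5, 17, 21, 7, 13, 19. Mean = 12.

12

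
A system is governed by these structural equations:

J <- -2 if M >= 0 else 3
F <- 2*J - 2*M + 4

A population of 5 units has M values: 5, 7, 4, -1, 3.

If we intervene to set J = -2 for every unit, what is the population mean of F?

do(J=-2) breaks J's dependence on M. With J=-2 fixed, F across the units is -10, -14, -8, 2, -6, mean -7.2.

-7.2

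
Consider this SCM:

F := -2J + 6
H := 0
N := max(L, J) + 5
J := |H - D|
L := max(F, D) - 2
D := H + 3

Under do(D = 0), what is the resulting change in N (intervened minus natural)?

Under do(D=0), the mechanism D := H + 3 is discarded; D is fixed at 0.
J = |H - D|  [with H=0, D=0]  = 0
F = -2J + 6  [with J=0]  = 6
L = max(F, D) - 2  [with F=6, D=0]  = 4
N = max(L, J) + 5  [with L=4, J=0]  = 9
Without intervention: D = H + 3  [with H=0]  = 3; J = |H - D|  [with H=0, D=3]  = 3; F = -2J + 6  [with J=3]  = 0; L = max(F, D) - 2  [with F=0, D=3]  = 1; N = max(L, J) + 5  [with L=1, J=3]  = 8.
Change = 9 − 8 = 1.

1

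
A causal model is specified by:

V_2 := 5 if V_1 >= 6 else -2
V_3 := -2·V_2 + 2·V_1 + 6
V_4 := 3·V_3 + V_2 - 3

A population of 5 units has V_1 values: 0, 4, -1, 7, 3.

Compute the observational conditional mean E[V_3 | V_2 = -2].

13

Conditioning on V_2=-2 selects the 4 unit(s) with V_1 ∈ {0, 4, -1, 3}. Their V_3 values: 10, 18, 8, 16. Mean = 13.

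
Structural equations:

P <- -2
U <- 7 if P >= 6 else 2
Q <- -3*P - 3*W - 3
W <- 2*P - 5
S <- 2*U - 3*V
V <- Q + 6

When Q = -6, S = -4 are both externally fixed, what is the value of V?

Setting Q = -6, S = -4 by intervention discards those variables' equations.
V = Q + 6  [with Q=-6]  = 0

0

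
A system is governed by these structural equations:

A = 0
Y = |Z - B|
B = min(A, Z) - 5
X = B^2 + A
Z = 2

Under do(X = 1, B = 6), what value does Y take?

Under do(X = 1, B = 6), each intervened variable's structural equation is replaced by its fixed value.
Y = |Z - B|  [with Z=2, B=6]  = 4

4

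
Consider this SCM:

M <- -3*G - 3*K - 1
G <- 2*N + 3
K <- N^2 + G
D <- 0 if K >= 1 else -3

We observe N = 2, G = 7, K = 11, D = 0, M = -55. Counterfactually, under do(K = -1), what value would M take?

-19

do(K=-1) replaces the equation K <- N^2 + G with the constant K = -1.
G = 2*N + 3  [with N=2]  = 7
M = -3*G - 3*K - 1  [with G=7, K=-1]  = -19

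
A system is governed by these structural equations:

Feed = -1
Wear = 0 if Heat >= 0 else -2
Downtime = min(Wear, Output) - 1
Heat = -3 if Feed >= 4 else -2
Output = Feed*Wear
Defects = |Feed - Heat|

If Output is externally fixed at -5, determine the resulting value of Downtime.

The intervention breaks the incoming arrows to Output: Output = Feed*Wear no longer applies, and Output = -5.
Heat = -3 if Feed >= 4 else -2  [with Feed=-1]  = -2
Wear = 0 if Heat >= 0 else -2  [with Heat=-2]  = -2
Downtime = min(Wear, Output) - 1  [with Wear=-2, Output=-5]  = -6

-6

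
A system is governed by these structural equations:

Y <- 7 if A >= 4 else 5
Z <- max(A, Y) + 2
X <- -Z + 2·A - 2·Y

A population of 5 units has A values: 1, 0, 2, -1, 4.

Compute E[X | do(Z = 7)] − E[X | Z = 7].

0.6

Under do(Z=7), Z's equation is replaced by Z=7 for every unit. Per-unit X: -15, -17, -13, -19, -13. Mean = -15.4.
E[X|Z=7] averages over only the 4 units with Z=7 (A = 1, 0, 2, -1): X = -15, -17, -13, -19, mean -16.
Difference = -15.4 − (-16) = 0.6.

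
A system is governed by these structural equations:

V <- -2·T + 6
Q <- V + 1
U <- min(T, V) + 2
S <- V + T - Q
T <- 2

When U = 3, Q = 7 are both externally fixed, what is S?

The joint intervention fixes U = 3, Q = 7, removing each variable's own equation.
V = -2·T + 6  [with T=2]  = 2
S = V + T - Q  [with V=2, T=2, Q=7]  = -3

-3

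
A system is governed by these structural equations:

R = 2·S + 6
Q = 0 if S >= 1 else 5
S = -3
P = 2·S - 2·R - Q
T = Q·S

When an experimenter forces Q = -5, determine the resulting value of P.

-1

do(Q=-5) replaces the equation Q = 0 if S >= 1 else 5 with the constant Q = -5.
R = 2·S + 6  [with S=-3]  = 0
P = 2·S - 2·R - Q  [with S=-3, R=0, Q=-5]  = -1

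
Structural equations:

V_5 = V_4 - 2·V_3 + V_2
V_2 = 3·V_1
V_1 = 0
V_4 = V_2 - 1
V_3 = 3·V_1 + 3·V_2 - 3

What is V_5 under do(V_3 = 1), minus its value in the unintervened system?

-8

do(V_3=1) replaces the equation V_3 = 3·V_1 + 3·V_2 - 3 with the constant V_3 = 1.
V_2 = 3·V_1  [with V_1=0]  = 0
V_4 = V_2 - 1  [with V_2=0]  = -1
V_5 = V_4 - 2·V_3 + V_2  [with V_4=-1, V_3=1, V_2=0]  = -3
Without intervention: V_2 = 3·V_1  [with V_1=0]  = 0; V_3 = 3·V_1 + 3·V_2 - 3  [with V_1=0, V_2=0]  = -3; V_4 = V_2 - 1  [with V_2=0]  = -1; V_5 = V_4 - 2·V_3 + V_2  [with V_4=-1, V_3=-3, V_2=0]  = 5.
Change = -3 − 5 = -8.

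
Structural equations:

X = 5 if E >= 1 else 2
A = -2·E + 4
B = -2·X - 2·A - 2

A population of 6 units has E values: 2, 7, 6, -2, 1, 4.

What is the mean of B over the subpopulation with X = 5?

Conditioning on X=5 selects the 5 unit(s) with E ∈ {2, 7, 6, 1, 4}. Their B values: -12, 8, 4, -16, -4. Mean = -4.

-4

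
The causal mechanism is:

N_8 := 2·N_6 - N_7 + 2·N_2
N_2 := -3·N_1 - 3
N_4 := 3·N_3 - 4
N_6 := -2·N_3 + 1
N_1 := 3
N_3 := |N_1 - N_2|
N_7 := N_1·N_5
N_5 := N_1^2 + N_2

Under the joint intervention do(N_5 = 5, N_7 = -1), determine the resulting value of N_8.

Under do(N_5 = 5, N_7 = -1), each intervened variable's structural equation is replaced by its fixed value.
N_2 = -3·N_1 - 3  [with N_1=3]  = -12
N_3 = |N_1 - N_2|  [with N_1=3, N_2=-12]  = 15
N_6 = -2·N_3 + 1  [with N_3=15]  = -29
N_8 = 2·N_6 - N_7 + 2·N_2  [with N_6=-29, N_7=-1, N_2=-12]  = -81

-81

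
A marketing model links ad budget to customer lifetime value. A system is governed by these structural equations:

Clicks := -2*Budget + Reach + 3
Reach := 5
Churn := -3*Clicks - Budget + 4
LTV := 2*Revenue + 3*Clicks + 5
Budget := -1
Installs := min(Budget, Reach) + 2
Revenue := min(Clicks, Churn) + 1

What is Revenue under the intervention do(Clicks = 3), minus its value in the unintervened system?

21

The intervention breaks the incoming arrows to Clicks: Clicks := -2*Budget + Reach + 3 no longer applies, and Clicks = 3.
Churn = -3*Clicks - Budget + 4  [with Clicks=3, Budget=-1]  = -4
Revenue = min(Clicks, Churn) + 1  [with Clicks=3, Churn=-4]  = -3
Without intervention: Clicks = -2*Budget + Reach + 3  [with Budget=-1, Reach=5]  = 10; Churn = -3*Clicks - Budget + 4  [with Clicks=10, Budget=-1]  = -25; Revenue = min(Clicks, Churn) + 1  [with Clicks=10, Churn=-25]  = -24.
Change = -3 − (-24) = 21.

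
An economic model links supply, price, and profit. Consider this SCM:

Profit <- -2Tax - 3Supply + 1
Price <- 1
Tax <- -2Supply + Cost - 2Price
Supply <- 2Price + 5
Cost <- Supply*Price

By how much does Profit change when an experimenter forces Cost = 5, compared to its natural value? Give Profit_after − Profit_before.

do(Cost=5) replaces the equation Cost <- Supply*Price with the constant Cost = 5.
Supply = 2Price + 5  [with Price=1]  = 7
Tax = -2Supply + Cost - 2Price  [with Supply=7, Cost=5, Price=1]  = -11
Profit = -2Tax - 3Supply + 1  [with Tax=-11, Supply=7]  = 2
Without intervention: Supply = 2Price + 5  [with Price=1]  = 7; Cost = Supply*Price  [with Supply=7, Price=1]  = 7; Tax = -2Supply + Cost - 2Price  [with Supply=7, Cost=7, Price=1]  = -9; Profit = -2Tax - 3Supply + 1  [with Tax=-9, Supply=7]  = -2.
Change = 2 − (-2) = 4.

4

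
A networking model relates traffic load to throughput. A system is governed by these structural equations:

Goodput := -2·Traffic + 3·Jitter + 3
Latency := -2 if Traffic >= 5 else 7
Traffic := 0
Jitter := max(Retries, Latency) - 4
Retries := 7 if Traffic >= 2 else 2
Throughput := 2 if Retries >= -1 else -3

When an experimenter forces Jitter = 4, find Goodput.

Under do(Jitter=4), the mechanism Jitter := max(Retries, Latency) - 4 is discarded; Jitter is fixed at 4.
Goodput = -2·Traffic + 3·Jitter + 3  [with Traffic=0, Jitter=4]  = 15

15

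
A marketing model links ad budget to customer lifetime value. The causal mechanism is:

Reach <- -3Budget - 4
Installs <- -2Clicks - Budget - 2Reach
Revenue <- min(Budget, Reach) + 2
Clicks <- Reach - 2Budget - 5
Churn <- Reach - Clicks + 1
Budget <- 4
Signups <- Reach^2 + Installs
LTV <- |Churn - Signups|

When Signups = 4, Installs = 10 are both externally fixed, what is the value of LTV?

10

Under do(Signups = 4, Installs = 10), each intervened variable's structural equation is replaced by its fixed value.
Reach = -3Budget - 4  [with Budget=4]  = -16
Clicks = Reach - 2Budget - 5  [with Reach=-16, Budget=4]  = -29
Churn = Reach - Clicks + 1  [with Reach=-16, Clicks=-29]  = 14
LTV = |Churn - Signups|  [with Churn=14, Signups=4]  = 10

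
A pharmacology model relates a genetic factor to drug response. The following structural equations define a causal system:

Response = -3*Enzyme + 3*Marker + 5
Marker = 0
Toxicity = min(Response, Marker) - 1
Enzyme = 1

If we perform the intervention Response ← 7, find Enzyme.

1

Under do(Response=7), the mechanism Response = -3*Enzyme + 3*Marker + 5 is discarded; Response is fixed at 7.
Enzyme is not downstream of the intervention, so its value is determined by the original equations.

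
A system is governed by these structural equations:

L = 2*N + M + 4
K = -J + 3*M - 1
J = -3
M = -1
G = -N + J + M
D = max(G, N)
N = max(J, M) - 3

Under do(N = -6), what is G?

The intervention breaks the incoming arrows to N: N = max(J, M) - 3 no longer applies, and N = -6.
G = -N + J + M  [with N=-6, J=-3, M=-1]  = 2

2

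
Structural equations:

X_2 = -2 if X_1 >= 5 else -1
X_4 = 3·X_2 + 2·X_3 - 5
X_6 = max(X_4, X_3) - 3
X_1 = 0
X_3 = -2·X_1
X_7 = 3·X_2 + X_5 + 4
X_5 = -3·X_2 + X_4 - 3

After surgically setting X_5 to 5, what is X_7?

6

Under do(X_5=5), the mechanism X_5 = -3·X_2 + X_4 - 3 is discarded; X_5 is fixed at 5.
X_2 = -2 if X_1 >= 5 else -1  [with X_1=0]  = -1
X_7 = 3·X_2 + X_5 + 4  [with X_2=-1, X_5=5]  = 6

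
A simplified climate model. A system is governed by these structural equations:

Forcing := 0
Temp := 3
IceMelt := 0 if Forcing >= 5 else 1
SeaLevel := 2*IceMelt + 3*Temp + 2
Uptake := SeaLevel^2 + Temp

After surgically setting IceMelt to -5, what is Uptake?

4

do(IceMelt=-5) replaces the equation IceMelt := 0 if Forcing >= 5 else 1 with the constant IceMelt = -5.
SeaLevel = 2*IceMelt + 3*Temp + 2  [with IceMelt=-5, Temp=3]  = 1
Uptake = SeaLevel^2 + Temp  [with SeaLevel=1, Temp=3]  = 4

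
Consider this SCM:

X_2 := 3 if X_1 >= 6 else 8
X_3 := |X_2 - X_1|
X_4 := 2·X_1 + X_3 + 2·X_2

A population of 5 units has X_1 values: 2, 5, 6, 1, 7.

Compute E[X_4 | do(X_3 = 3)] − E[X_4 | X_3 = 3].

Under do(X_3=3), X_3's equation is replaced by X_3=3 for every unit. Per-unit X_4: 23, 29, 21, 21, 23. Mean = 23.4.
Observing X_3=3 restricts to units where X_3's equation naturally yields 3: X_1 ∈ {5, 6}. In that subpopulation X_4 = 29, 21, mean 25.
Difference = 23.4 − 25 = -1.6.

-1.6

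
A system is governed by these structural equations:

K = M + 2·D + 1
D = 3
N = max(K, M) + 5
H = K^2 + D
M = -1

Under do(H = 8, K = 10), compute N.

15

Under do(H = 8, K = 10), each intervened variable's structural equation is replaced by its fixed value.
N = max(K, M) + 5  [with K=10, M=-1]  = 15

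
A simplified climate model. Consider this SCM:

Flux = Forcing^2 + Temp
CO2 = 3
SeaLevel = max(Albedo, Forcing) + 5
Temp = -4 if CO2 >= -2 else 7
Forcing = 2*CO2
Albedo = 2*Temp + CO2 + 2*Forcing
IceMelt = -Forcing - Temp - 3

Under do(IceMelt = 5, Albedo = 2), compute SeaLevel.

11

The joint intervention fixes IceMelt = 5, Albedo = 2, removing each variable's own equation.
Forcing = 2*CO2  [with CO2=3]  = 6
SeaLevel = max(Albedo, Forcing) + 5  [with Albedo=2, Forcing=6]  = 11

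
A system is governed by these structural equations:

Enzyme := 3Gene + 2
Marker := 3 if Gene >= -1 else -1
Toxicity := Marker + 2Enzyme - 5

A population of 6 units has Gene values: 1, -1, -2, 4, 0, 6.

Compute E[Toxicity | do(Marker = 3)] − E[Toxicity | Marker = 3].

Under do(Marker=3), Marker's equation is replaced by Marker=3 for every unit. Per-unit Toxicity: 8, -4, -10, 26, 2, 38. Mean = 10.
E[Toxicity|Marker=3] averages over only the 5 units with Marker=3 (Gene = 1, -1, 4, 0, 6): Toxicity = 8, -4, 26, 2, 38, mean 14.
Difference = 10 − 14 = -4.

-4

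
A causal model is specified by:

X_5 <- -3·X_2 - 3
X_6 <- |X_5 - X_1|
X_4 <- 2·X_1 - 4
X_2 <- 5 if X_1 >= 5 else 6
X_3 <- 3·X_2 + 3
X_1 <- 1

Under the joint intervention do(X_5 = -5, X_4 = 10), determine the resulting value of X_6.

Setting X_5 = -5, X_4 = 10 by intervention discards those variables' equations.
X_6 = |X_5 - X_1|  [with X_5=-5, X_1=1]  = 6

6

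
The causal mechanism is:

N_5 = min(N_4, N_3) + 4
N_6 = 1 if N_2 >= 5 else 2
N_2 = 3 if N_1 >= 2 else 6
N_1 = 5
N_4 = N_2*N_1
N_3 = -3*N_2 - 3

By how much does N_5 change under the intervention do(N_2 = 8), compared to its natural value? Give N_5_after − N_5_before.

-15

do(N_2=8) replaces the equation N_2 = 3 if N_1 >= 2 else 6 with the constant N_2 = 8.
N_3 = -3*N_2 - 3  [with N_2=8]  = -27
N_4 = N_2*N_1  [with N_2=8, N_1=5]  = 40
N_5 = min(N_4, N_3) + 4  [with N_4=40, N_3=-27]  = -23
Without intervention: N_2 = 3 if N_1 >= 2 else 6  [with N_1=5]  = 3; N_3 = -3*N_2 - 3  [with N_2=3]  = -12; N_4 = N_2*N_1  [with N_2=3, N_1=5]  = 15; N_5 = min(N_4, N_3) + 4  [with N_4=15, N_3=-12]  = -8.
Change = -23 − (-8) = -15.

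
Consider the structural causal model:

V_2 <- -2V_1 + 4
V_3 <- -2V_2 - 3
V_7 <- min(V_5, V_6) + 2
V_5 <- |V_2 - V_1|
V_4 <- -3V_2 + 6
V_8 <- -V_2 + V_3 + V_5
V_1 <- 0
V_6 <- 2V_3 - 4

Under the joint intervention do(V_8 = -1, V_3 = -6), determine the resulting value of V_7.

Under do(V_8 = -1, V_3 = -6), each intervened variable's structural equation is replaced by its fixed value.
V_2 = -2V_1 + 4  [with V_1=0]  = 4
V_5 = |V_2 - V_1|  [with V_2=4, V_1=0]  = 4
V_6 = 2V_3 - 4  [with V_3=-6]  = -16
V_7 = min(V_5, V_6) + 2  [with V_5=4, V_6=-16]  = -14

-14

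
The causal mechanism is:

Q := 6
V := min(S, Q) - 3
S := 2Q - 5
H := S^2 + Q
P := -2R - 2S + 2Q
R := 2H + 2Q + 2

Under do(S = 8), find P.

Under do(S=8), the mechanism S := 2Q - 5 is discarded; S is fixed at 8.
H = S^2 + Q  [with S=8, Q=6]  = 70
R = 2H + 2Q + 2  [with H=70, Q=6]  = 154
P = -2R - 2S + 2Q  [with R=154, S=8, Q=6]  = -312

-312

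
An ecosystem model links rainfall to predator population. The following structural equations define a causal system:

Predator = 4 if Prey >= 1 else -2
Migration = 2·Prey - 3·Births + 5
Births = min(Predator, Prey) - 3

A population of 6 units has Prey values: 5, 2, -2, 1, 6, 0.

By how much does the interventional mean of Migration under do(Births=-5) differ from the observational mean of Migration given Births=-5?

6

Every unit gets Births=-5 under the intervention. Migration values become 30, 24, 16, 22, 32, 20; E[Migration|do(Births=-5)] = 24.
Conditioning on Births=-5 selects the 2 unit(s) with Prey ∈ {-2, 0}. Their Migration values: 16, 20. Mean = 18.
Difference = 24 − 18 = 6.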